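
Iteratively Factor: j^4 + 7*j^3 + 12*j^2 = (j)*(j^3 + 7*j^2 + 12*j) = j*(j + 3)*(j^2 + 4*j) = j*(j + 3)*(j + 4)*(j)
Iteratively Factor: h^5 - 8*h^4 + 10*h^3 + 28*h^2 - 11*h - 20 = (h - 4)*(h^4 - 4*h^3 - 6*h^2 + 4*h + 5) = (h - 5)*(h - 4)*(h^3 + h^2 - h - 1) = (h - 5)*(h - 4)*(h + 1)*(h^2 - 1) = (h - 5)*(h - 4)*(h - 1)*(h + 1)*(h + 1)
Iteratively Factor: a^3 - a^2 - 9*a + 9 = (a - 3)*(a^2 + 2*a - 3) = (a - 3)*(a + 3)*(a - 1)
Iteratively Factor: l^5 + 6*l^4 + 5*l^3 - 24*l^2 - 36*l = (l - 2)*(l^4 + 8*l^3 + 21*l^2 + 18*l) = (l - 2)*(l + 2)*(l^3 + 6*l^2 + 9*l) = (l - 2)*(l + 2)*(l + 3)*(l^2 + 3*l) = l*(l - 2)*(l + 2)*(l + 3)*(l + 3)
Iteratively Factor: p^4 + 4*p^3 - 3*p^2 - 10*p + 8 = (p + 4)*(p^3 - 3*p + 2) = (p - 1)*(p + 4)*(p^2 + p - 2) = (p - 1)^2*(p + 4)*(p + 2)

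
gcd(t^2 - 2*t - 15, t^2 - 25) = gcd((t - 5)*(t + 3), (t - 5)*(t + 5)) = t - 5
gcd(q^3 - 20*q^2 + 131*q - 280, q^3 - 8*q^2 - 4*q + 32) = q - 8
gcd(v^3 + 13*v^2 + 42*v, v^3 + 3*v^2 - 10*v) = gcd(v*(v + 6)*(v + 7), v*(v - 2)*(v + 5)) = v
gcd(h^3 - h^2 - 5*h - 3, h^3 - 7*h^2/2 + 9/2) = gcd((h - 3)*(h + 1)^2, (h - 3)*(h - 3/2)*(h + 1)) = h^2 - 2*h - 3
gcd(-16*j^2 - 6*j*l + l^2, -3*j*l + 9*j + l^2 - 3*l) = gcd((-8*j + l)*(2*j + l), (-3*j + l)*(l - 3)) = 1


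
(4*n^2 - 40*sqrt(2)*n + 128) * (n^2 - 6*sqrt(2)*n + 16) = 4*n^4 - 64*sqrt(2)*n^3 + 672*n^2 - 1408*sqrt(2)*n + 2048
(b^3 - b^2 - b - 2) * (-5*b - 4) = -5*b^4 + b^3 + 9*b^2 + 14*b + 8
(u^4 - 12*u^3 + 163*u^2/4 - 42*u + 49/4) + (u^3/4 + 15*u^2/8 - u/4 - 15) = u^4 - 47*u^3/4 + 341*u^2/8 - 169*u/4 - 11/4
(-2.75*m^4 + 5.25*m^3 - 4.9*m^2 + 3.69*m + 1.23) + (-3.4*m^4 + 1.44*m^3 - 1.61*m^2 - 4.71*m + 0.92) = -6.15*m^4 + 6.69*m^3 - 6.51*m^2 - 1.02*m + 2.15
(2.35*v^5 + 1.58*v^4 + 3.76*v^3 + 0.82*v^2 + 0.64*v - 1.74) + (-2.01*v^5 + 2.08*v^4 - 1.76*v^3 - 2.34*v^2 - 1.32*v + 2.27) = 0.34*v^5 + 3.66*v^4 + 2.0*v^3 - 1.52*v^2 - 0.68*v + 0.53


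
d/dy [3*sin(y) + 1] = 3*cos(y)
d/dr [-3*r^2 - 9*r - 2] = -6*r - 9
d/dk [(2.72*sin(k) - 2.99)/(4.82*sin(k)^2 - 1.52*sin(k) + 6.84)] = (-13.1104*sin(k)^2 + 28.8236*sin(k) + 14.06)*cos(k)/(23.2324*sin(k)^4 - 14.6528*sin(k)^3 + 68.248*sin(k)^2 - 20.7936*sin(k) + 46.7856)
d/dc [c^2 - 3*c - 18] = 2*c - 3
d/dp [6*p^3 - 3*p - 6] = 18*p^2 - 3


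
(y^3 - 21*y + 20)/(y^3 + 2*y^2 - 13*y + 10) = (y - 4)/(y - 2)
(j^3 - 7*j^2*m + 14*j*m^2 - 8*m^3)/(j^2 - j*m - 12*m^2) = (j^2 - 3*j*m + 2*m^2)/(j + 3*m)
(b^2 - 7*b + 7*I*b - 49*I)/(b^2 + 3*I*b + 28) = (b - 7)/(b - 4*I)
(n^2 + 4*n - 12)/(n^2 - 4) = (n + 6)/(n + 2)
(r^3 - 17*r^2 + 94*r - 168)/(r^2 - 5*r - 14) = (r^2 - 10*r + 24)/(r + 2)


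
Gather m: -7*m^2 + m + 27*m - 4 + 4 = -7*m^2 + 28*m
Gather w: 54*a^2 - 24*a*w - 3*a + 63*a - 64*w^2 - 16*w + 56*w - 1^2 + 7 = 54*a^2 + 60*a - 64*w^2 + w*(40 - 24*a) + 6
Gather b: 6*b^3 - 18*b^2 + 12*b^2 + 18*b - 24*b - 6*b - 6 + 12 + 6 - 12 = 6*b^3 - 6*b^2 - 12*b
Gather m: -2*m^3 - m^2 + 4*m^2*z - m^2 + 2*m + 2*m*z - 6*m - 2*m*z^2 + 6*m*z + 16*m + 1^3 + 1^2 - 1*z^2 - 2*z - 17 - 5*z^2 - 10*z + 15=-2*m^3 + m^2*(4*z - 2) + m*(-2*z^2 + 8*z + 12) - 6*z^2 - 12*z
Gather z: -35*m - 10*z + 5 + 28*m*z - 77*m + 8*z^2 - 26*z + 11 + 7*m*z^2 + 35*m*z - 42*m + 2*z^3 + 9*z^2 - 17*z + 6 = -154*m + 2*z^3 + z^2*(7*m + 17) + z*(63*m - 53) + 22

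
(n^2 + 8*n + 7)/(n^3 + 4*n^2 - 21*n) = (n + 1)/(n*(n - 3))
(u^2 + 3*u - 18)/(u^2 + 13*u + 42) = (u - 3)/(u + 7)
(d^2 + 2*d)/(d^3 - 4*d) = 1/(d - 2)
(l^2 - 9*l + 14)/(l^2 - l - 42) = (l - 2)/(l + 6)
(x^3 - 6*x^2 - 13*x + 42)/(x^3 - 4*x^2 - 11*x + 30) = (x - 7)/(x - 5)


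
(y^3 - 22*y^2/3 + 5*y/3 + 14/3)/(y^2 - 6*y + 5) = (3*y^2 - 19*y - 14)/(3*(y - 5))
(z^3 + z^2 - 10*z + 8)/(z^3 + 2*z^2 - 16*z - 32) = (z^2 - 3*z + 2)/(z^2 - 2*z - 8)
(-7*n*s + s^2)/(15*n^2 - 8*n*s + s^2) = s*(-7*n + s)/(15*n^2 - 8*n*s + s^2)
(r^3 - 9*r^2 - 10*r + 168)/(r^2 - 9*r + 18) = (r^2 - 3*r - 28)/(r - 3)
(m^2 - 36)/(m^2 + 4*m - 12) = (m - 6)/(m - 2)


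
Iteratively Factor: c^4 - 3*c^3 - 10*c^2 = (c)*(c^3 - 3*c^2 - 10*c) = c*(c + 2)*(c^2 - 5*c) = c^2*(c + 2)*(c - 5)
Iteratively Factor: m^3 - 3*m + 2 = (m + 2)*(m^2 - 2*m + 1) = (m - 1)*(m + 2)*(m - 1)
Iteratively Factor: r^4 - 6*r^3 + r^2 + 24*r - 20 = (r + 2)*(r^3 - 8*r^2 + 17*r - 10) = (r - 5)*(r + 2)*(r^2 - 3*r + 2) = (r - 5)*(r - 1)*(r + 2)*(r - 2)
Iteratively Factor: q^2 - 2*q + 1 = (q - 1)*(q - 1)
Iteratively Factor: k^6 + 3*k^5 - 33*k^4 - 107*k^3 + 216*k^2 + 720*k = (k + 4)*(k^5 - k^4 - 29*k^3 + 9*k^2 + 180*k) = (k - 3)*(k + 4)*(k^4 + 2*k^3 - 23*k^2 - 60*k) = (k - 3)*(k + 3)*(k + 4)*(k^3 - k^2 - 20*k) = k*(k - 3)*(k + 3)*(k + 4)*(k^2 - k - 20) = k*(k - 3)*(k + 3)*(k + 4)^2*(k - 5)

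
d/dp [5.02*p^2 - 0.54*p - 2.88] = 10.04*p - 0.54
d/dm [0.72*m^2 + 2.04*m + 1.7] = 1.44*m + 2.04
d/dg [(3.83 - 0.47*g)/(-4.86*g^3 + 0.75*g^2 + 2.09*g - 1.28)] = (-4.5684*g^3 + 56.1939*g^2 - 5.745*g - 7.4031)/(23.6196*g^6 - 7.29*g^5 - 19.7523*g^4 + 15.5766*g^3 + 2.4481*g^2 - 5.3504*g + 1.6384)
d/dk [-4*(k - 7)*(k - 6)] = 52 - 8*k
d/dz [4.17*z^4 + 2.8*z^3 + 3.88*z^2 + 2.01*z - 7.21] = 16.68*z^3 + 8.4*z^2 + 7.76*z + 2.01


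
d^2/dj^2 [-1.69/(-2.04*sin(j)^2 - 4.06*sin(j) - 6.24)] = (-28.132416*sin(j)^4 - 41.991768*sin(j)^3 + 100.393436*sin(j)^2 + 126.798672*sin(j) + 12.68852)/(2.04*sin(j)^2 + 4.06*sin(j) + 6.24)^3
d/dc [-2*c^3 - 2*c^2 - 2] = 2*c*(-3*c - 2)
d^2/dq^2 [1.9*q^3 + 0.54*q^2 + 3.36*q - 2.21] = 11.4*q + 1.08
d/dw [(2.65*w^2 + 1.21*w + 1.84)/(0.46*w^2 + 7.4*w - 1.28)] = (19.0534*w^2 - 8.4768*w - 15.1648)/(0.2116*w^4 + 6.808*w^3 + 53.5824*w^2 - 18.944*w + 1.6384)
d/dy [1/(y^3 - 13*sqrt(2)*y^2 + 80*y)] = (-3*y^2 + 26*sqrt(2)*y - 80)/(y^2*(y^2 - 13*sqrt(2)*y + 80)^2)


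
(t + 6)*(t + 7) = t^2 + 13*t + 42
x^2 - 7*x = x*(x - 7)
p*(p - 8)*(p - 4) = p^3 - 12*p^2 + 32*p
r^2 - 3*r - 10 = (r - 5)*(r + 2)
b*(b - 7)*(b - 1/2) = b^3 - 15*b^2/2 + 7*b/2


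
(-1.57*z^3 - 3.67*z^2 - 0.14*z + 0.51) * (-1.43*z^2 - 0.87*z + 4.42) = 2.2451*z^5 + 6.614*z^4 - 3.5463*z^3 - 16.8289*z^2 - 1.0625*z + 2.2542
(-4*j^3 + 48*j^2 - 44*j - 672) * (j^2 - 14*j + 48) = -4*j^5 + 104*j^4 - 908*j^3 + 2248*j^2 + 7296*j - 32256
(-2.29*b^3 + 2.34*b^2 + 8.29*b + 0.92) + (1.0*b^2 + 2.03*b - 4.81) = -2.29*b^3 + 3.34*b^2 + 10.32*b - 3.89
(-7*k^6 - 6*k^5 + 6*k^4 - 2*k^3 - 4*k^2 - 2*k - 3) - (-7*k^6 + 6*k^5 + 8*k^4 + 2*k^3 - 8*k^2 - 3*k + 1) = -12*k^5 - 2*k^4 - 4*k^3 + 4*k^2 + k - 4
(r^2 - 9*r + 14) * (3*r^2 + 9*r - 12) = 3*r^4 - 18*r^3 - 51*r^2 + 234*r - 168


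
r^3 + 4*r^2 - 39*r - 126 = (r - 6)*(r + 3)*(r + 7)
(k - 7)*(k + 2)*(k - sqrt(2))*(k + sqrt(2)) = k^4 - 5*k^3 - 16*k^2 + 10*k + 28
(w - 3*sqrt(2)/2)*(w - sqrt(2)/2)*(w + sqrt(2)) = w^3 - sqrt(2)*w^2 - 5*w/2 + 3*sqrt(2)/2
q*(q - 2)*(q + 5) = q^3 + 3*q^2 - 10*q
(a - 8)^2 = a^2 - 16*a + 64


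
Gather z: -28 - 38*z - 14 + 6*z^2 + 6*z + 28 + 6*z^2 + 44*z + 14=12*z^2 + 12*z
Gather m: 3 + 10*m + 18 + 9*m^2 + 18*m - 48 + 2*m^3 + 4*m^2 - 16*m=2*m^3 + 13*m^2 + 12*m - 27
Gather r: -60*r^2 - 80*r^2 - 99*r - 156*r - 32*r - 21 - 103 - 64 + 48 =-140*r^2 - 287*r - 140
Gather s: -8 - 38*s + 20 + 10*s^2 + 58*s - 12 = 10*s^2 + 20*s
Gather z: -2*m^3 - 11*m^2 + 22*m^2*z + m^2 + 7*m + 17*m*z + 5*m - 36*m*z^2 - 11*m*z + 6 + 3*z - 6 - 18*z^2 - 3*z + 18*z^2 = -2*m^3 - 10*m^2 - 36*m*z^2 + 12*m + z*(22*m^2 + 6*m)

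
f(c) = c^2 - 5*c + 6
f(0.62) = 3.28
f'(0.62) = -3.76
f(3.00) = 0.00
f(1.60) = 0.56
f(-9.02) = 132.46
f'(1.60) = -1.80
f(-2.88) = 28.69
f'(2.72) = 0.44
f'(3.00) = 1.00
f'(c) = 2*c - 5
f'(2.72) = 0.44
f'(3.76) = 2.52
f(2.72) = -0.20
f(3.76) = 1.34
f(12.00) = 90.00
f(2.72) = -0.20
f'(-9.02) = -23.04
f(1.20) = 1.44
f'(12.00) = 19.00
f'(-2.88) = -10.76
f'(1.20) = -2.60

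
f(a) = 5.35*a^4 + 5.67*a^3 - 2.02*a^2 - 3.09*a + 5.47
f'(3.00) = 715.68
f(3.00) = 564.46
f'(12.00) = 39377.07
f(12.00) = 120412.87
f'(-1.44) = -25.90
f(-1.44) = 11.80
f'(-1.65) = -46.25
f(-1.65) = 19.25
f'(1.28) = 64.49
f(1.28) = 24.46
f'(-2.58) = -246.95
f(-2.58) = 139.67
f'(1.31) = 68.92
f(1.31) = 26.46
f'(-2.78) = -320.18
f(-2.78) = 196.17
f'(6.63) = 6954.52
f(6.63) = 11885.94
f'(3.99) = 1610.94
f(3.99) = 1677.10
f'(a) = 21.4*a^3 + 17.01*a^2 - 4.04*a - 3.09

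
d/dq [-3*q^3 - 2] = -9*q^2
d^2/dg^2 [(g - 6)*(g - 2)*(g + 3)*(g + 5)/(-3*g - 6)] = 2*(-3*g^4 - 16*g^3 - 24*g^2 - 80)/(3*(g^3 + 6*g^2 + 12*g + 8))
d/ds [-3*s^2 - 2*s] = -6*s - 2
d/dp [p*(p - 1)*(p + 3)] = 3*p^2 + 4*p - 3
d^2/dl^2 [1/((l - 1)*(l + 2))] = 2*((l - 1)^2 + (l - 1)*(l + 2) + (l + 2)^2)/((l - 1)^3*(l + 2)^3)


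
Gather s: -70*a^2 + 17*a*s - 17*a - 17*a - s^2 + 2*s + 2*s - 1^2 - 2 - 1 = -70*a^2 - 34*a - s^2 + s*(17*a + 4) - 4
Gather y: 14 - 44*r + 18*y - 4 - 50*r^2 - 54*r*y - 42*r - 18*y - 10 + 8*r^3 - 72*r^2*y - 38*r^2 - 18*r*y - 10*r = 8*r^3 - 88*r^2 - 96*r + y*(-72*r^2 - 72*r)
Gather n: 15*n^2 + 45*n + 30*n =15*n^2 + 75*n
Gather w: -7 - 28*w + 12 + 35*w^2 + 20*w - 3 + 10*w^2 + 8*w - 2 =45*w^2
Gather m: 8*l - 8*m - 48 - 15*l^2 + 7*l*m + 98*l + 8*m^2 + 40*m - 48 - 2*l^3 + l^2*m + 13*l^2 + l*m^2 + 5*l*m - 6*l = -2*l^3 - 2*l^2 + 100*l + m^2*(l + 8) + m*(l^2 + 12*l + 32) - 96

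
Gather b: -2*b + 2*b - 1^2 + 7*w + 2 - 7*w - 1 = 0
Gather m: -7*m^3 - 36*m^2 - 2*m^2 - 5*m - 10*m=-7*m^3 - 38*m^2 - 15*m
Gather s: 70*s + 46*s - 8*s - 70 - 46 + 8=108*s - 108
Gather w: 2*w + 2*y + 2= 2*w + 2*y + 2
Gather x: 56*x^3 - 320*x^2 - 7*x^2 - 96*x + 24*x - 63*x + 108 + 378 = 56*x^3 - 327*x^2 - 135*x + 486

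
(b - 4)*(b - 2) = b^2 - 6*b + 8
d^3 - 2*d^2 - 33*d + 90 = (d - 5)*(d - 3)*(d + 6)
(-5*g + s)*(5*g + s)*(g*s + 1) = -25*g^3*s - 25*g^2 + g*s^3 + s^2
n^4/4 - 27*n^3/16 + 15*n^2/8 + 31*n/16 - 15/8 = (n/4 + 1/4)*(n - 5)*(n - 2)*(n - 3/4)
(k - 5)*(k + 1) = k^2 - 4*k - 5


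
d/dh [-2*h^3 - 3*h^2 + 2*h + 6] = -6*h^2 - 6*h + 2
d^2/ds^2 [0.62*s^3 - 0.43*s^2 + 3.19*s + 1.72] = 3.72*s - 0.86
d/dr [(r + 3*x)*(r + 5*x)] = 2*r + 8*x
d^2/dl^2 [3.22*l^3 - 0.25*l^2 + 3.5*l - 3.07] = 19.32*l - 0.5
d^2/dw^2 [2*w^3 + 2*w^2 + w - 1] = 12*w + 4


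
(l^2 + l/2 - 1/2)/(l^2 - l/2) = (l + 1)/l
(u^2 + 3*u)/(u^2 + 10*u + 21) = u/(u + 7)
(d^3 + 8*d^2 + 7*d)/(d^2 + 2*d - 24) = d*(d^2 + 8*d + 7)/(d^2 + 2*d - 24)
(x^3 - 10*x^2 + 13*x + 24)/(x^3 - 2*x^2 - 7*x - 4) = (x^2 - 11*x + 24)/(x^2 - 3*x - 4)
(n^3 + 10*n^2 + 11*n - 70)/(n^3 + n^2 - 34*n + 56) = (n + 5)/(n - 4)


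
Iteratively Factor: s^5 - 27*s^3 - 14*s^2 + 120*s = (s - 2)*(s^4 + 2*s^3 - 23*s^2 - 60*s) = s*(s - 2)*(s^3 + 2*s^2 - 23*s - 60) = s*(s - 5)*(s - 2)*(s^2 + 7*s + 12) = s*(s - 5)*(s - 2)*(s + 4)*(s + 3)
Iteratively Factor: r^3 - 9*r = (r)*(r^2 - 9) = r*(r - 3)*(r + 3)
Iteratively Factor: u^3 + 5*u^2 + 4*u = (u + 4)*(u^2 + u) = u*(u + 4)*(u + 1)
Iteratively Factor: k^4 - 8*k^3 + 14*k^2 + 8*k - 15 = (k - 3)*(k^3 - 5*k^2 - k + 5) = (k - 3)*(k + 1)*(k^2 - 6*k + 5) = (k - 3)*(k - 1)*(k + 1)*(k - 5)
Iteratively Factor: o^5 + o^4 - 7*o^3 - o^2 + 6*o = (o + 3)*(o^4 - 2*o^3 - o^2 + 2*o) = (o - 2)*(o + 3)*(o^3 - o) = (o - 2)*(o + 1)*(o + 3)*(o^2 - o) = o*(o - 2)*(o + 1)*(o + 3)*(o - 1)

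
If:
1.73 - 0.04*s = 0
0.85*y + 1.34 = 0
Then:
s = 43.25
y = -1.58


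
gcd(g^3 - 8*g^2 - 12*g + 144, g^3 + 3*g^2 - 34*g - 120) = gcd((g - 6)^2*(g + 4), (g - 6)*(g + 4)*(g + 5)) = g^2 - 2*g - 24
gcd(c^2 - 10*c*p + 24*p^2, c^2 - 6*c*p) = -c + 6*p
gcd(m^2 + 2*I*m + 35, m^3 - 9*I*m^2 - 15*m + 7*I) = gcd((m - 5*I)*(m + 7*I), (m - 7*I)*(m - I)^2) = 1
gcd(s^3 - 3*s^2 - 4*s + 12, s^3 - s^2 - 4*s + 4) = s^2 - 4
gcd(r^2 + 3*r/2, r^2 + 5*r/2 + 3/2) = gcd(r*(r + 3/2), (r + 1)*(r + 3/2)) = r + 3/2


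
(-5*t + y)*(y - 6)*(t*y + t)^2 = -5*t^3*y^3 + 20*t^3*y^2 + 55*t^3*y + 30*t^3 + t^2*y^4 - 4*t^2*y^3 - 11*t^2*y^2 - 6*t^2*y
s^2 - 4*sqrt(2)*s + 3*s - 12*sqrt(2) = (s + 3)*(s - 4*sqrt(2))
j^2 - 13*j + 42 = (j - 7)*(j - 6)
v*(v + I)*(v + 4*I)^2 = v^4 + 9*I*v^3 - 24*v^2 - 16*I*v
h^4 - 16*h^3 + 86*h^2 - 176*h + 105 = (h - 7)*(h - 5)*(h - 3)*(h - 1)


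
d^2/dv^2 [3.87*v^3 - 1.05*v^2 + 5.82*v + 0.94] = 23.22*v - 2.1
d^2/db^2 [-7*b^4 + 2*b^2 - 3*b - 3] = 4 - 84*b^2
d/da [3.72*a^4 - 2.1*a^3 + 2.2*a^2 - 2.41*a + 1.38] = 14.88*a^3 - 6.3*a^2 + 4.4*a - 2.41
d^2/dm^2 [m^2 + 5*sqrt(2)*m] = 2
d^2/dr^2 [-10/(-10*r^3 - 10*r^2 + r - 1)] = 20*(-10*(3*r + 1)*(10*r^3 + 10*r^2 - r + 1) + (30*r^2 + 20*r - 1)^2)/(10*r^3 + 10*r^2 - r + 1)^3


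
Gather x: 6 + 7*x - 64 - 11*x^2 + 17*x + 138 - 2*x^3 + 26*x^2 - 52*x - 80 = -2*x^3 + 15*x^2 - 28*x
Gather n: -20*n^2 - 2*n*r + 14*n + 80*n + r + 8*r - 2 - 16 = -20*n^2 + n*(94 - 2*r) + 9*r - 18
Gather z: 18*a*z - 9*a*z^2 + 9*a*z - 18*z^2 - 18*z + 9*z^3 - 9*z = 9*z^3 + z^2*(-9*a - 18) + z*(27*a - 27)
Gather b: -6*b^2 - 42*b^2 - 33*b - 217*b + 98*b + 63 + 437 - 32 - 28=-48*b^2 - 152*b + 440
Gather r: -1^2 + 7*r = 7*r - 1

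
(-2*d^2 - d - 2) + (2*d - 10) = -2*d^2 + d - 12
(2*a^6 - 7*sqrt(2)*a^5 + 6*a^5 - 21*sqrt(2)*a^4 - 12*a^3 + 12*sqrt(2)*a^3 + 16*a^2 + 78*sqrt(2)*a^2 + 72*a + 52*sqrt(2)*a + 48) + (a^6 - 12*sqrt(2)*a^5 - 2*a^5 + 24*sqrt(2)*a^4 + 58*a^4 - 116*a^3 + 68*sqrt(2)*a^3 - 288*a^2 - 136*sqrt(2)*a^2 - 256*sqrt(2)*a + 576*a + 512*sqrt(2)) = 3*a^6 - 19*sqrt(2)*a^5 + 4*a^5 + 3*sqrt(2)*a^4 + 58*a^4 - 128*a^3 + 80*sqrt(2)*a^3 - 272*a^2 - 58*sqrt(2)*a^2 - 204*sqrt(2)*a + 648*a + 48 + 512*sqrt(2)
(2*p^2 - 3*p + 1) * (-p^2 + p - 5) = -2*p^4 + 5*p^3 - 14*p^2 + 16*p - 5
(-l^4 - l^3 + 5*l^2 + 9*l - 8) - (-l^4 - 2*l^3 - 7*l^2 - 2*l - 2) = l^3 + 12*l^2 + 11*l - 6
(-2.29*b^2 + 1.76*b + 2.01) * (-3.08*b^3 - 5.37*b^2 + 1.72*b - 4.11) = 7.0532*b^5 + 6.8765*b^4 - 19.5808*b^3 + 1.6454*b^2 - 3.7764*b - 8.2611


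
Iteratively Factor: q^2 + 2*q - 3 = (q + 3)*(q - 1)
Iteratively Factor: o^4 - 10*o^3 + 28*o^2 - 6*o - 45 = (o - 3)*(o^3 - 7*o^2 + 7*o + 15) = (o - 3)^2*(o^2 - 4*o - 5) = (o - 5)*(o - 3)^2*(o + 1)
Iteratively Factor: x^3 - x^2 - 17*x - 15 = (x + 1)*(x^2 - 2*x - 15) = (x + 1)*(x + 3)*(x - 5)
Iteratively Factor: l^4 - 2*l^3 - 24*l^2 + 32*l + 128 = (l + 4)*(l^3 - 6*l^2 + 32) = (l - 4)*(l + 4)*(l^2 - 2*l - 8) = (l - 4)*(l + 2)*(l + 4)*(l - 4)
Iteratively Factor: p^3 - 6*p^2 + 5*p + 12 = (p - 3)*(p^2 - 3*p - 4) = (p - 3)*(p + 1)*(p - 4)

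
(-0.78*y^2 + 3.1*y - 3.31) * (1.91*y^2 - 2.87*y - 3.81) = -1.4898*y^4 + 8.1596*y^3 - 12.2473*y^2 - 2.3113*y + 12.6111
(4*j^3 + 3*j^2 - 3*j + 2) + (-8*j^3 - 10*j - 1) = -4*j^3 + 3*j^2 - 13*j + 1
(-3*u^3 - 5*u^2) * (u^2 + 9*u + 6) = -3*u^5 - 32*u^4 - 63*u^3 - 30*u^2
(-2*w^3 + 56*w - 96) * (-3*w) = 6*w^4 - 168*w^2 + 288*w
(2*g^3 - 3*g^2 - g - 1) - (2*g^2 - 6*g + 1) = 2*g^3 - 5*g^2 + 5*g - 2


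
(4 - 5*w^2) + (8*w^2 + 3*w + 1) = 3*w^2 + 3*w + 5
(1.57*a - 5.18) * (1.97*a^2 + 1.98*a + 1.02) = 3.0929*a^3 - 7.096*a^2 - 8.655*a - 5.2836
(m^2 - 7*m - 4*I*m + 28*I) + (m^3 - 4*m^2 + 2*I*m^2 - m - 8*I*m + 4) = m^3 - 3*m^2 + 2*I*m^2 - 8*m - 12*I*m + 4 + 28*I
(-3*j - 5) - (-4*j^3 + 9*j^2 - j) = 4*j^3 - 9*j^2 - 2*j - 5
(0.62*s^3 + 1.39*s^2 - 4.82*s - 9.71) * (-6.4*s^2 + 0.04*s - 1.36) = -3.968*s^5 - 8.8712*s^4 + 30.0604*s^3 + 60.0608*s^2 + 6.1668*s + 13.2056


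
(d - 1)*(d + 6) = d^2 + 5*d - 6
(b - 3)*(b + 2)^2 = b^3 + b^2 - 8*b - 12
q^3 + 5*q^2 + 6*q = q*(q + 2)*(q + 3)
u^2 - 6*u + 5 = (u - 5)*(u - 1)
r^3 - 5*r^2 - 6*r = r*(r - 6)*(r + 1)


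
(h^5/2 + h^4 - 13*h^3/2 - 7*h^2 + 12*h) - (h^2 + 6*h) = h^5/2 + h^4 - 13*h^3/2 - 8*h^2 + 6*h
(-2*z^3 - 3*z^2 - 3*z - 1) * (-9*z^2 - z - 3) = 18*z^5 + 29*z^4 + 36*z^3 + 21*z^2 + 10*z + 3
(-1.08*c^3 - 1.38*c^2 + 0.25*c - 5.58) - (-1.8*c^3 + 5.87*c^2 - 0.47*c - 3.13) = 0.72*c^3 - 7.25*c^2 + 0.72*c - 2.45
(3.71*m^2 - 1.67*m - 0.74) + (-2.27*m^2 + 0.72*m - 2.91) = 1.44*m^2 - 0.95*m - 3.65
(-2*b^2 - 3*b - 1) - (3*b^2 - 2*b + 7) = -5*b^2 - b - 8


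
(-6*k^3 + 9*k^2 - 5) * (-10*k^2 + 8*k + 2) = 60*k^5 - 138*k^4 + 60*k^3 + 68*k^2 - 40*k - 10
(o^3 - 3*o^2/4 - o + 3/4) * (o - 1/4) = o^4 - o^3 - 13*o^2/16 + o - 3/16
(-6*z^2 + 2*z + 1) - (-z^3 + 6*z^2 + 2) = z^3 - 12*z^2 + 2*z - 1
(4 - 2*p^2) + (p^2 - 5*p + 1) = -p^2 - 5*p + 5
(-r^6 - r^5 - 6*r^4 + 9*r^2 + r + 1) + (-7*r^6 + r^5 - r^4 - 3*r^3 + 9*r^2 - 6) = -8*r^6 - 7*r^4 - 3*r^3 + 18*r^2 + r - 5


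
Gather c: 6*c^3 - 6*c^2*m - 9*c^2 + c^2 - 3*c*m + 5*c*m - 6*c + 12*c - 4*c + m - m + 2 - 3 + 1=6*c^3 + c^2*(-6*m - 8) + c*(2*m + 2)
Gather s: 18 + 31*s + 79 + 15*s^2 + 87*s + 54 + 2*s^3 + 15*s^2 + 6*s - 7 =2*s^3 + 30*s^2 + 124*s + 144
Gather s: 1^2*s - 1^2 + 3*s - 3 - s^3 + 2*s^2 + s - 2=-s^3 + 2*s^2 + 5*s - 6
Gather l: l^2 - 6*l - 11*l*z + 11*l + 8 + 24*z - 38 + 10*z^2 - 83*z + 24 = l^2 + l*(5 - 11*z) + 10*z^2 - 59*z - 6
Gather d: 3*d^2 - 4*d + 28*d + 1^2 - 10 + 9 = 3*d^2 + 24*d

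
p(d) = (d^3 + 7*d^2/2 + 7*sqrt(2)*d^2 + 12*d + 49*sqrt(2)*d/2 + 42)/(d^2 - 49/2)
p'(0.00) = -1.90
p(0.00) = -1.71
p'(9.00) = -3.44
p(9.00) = 40.29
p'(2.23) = -8.83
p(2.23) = -11.46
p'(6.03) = -61.52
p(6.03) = 86.82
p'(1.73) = -6.00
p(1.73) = -7.81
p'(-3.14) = 0.44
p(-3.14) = 0.23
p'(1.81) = -6.36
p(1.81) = -8.30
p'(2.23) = -8.83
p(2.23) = -11.46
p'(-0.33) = -1.53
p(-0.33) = -1.15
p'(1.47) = -4.98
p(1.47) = -6.39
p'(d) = -2*d*(d^3 + 7*d^2/2 + 7*sqrt(2)*d^2 + 12*d + 49*sqrt(2)*d/2 + 42)/(d^2 - 49/2)^2 + (3*d^2 + 7*d + 14*sqrt(2)*d + 12 + 49*sqrt(2)/2)/(d^2 - 49/2)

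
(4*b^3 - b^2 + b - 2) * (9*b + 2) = 36*b^4 - b^3 + 7*b^2 - 16*b - 4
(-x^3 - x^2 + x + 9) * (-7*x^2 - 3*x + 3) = 7*x^5 + 10*x^4 - 7*x^3 - 69*x^2 - 24*x + 27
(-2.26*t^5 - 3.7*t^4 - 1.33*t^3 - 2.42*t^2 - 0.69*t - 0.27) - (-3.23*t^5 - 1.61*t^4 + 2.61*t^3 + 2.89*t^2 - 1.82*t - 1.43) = 0.97*t^5 - 2.09*t^4 - 3.94*t^3 - 5.31*t^2 + 1.13*t + 1.16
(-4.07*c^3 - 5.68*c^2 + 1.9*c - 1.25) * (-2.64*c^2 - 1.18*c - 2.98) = 10.7448*c^5 + 19.7978*c^4 + 13.815*c^3 + 17.9844*c^2 - 4.187*c + 3.725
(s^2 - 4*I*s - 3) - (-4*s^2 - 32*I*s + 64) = 5*s^2 + 28*I*s - 67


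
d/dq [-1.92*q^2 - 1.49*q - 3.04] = -3.84*q - 1.49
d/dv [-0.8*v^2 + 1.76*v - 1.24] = 1.76 - 1.6*v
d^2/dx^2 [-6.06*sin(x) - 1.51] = 6.06*sin(x)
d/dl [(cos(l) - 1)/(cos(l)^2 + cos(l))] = -(sin(l)^3/cos(l)^2 + 2*tan(l))/(cos(l) + 1)^2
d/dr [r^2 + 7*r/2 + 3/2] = 2*r + 7/2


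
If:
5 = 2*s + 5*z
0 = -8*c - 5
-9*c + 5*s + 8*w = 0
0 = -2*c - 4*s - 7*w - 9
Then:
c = -5/8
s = 181/24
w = -65/12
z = -121/60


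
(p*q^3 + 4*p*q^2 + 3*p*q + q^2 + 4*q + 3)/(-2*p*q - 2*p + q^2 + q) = (-p*q^2 - 3*p*q - q - 3)/(2*p - q)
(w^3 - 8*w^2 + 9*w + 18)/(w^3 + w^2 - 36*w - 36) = (w - 3)/(w + 6)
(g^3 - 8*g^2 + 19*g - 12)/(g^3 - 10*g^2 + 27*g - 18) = (g - 4)/(g - 6)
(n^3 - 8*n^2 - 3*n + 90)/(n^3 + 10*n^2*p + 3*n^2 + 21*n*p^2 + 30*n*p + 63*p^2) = (n^2 - 11*n + 30)/(n^2 + 10*n*p + 21*p^2)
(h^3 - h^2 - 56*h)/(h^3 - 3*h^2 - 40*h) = (h + 7)/(h + 5)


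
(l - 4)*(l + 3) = l^2 - l - 12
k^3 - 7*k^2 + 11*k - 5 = (k - 5)*(k - 1)^2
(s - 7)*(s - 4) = s^2 - 11*s + 28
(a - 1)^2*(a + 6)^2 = a^4 + 10*a^3 + 13*a^2 - 60*a + 36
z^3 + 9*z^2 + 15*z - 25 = (z - 1)*(z + 5)^2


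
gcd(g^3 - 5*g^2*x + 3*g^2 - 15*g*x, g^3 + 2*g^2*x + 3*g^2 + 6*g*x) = g^2 + 3*g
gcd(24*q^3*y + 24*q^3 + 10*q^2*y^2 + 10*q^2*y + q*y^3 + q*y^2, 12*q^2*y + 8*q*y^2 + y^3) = 6*q + y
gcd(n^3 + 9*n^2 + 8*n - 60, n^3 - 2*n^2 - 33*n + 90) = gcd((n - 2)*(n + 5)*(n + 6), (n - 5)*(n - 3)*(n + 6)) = n + 6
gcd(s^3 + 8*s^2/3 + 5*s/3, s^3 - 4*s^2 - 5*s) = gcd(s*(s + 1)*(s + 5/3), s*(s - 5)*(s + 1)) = s^2 + s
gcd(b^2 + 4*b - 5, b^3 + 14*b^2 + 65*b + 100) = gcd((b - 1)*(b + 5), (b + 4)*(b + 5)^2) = b + 5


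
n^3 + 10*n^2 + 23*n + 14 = (n + 1)*(n + 2)*(n + 7)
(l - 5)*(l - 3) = l^2 - 8*l + 15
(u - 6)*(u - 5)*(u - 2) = u^3 - 13*u^2 + 52*u - 60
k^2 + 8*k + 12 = (k + 2)*(k + 6)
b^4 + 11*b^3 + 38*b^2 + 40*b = b*(b + 2)*(b + 4)*(b + 5)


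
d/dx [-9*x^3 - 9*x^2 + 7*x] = -27*x^2 - 18*x + 7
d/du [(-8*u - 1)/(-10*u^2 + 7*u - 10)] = (-80*u^2 - 20*u + 87)/(100*u^4 - 140*u^3 + 249*u^2 - 140*u + 100)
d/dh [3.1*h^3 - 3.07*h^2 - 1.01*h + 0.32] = 9.3*h^2 - 6.14*h - 1.01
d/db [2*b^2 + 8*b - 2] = 4*b + 8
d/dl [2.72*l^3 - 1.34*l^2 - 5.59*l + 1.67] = 8.16*l^2 - 2.68*l - 5.59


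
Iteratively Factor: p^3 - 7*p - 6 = (p + 2)*(p^2 - 2*p - 3) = (p + 1)*(p + 2)*(p - 3)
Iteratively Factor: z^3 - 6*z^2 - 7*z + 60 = (z + 3)*(z^2 - 9*z + 20) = (z - 5)*(z + 3)*(z - 4)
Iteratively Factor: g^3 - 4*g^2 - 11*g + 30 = (g - 5)*(g^2 + g - 6) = (g - 5)*(g - 2)*(g + 3)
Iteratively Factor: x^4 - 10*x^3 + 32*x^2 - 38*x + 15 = (x - 1)*(x^3 - 9*x^2 + 23*x - 15) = (x - 5)*(x - 1)*(x^2 - 4*x + 3) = (x - 5)*(x - 1)^2*(x - 3)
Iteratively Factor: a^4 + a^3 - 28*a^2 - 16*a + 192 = (a - 3)*(a^3 + 4*a^2 - 16*a - 64) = (a - 4)*(a - 3)*(a^2 + 8*a + 16) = (a - 4)*(a - 3)*(a + 4)*(a + 4)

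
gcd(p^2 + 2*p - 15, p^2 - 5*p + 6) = p - 3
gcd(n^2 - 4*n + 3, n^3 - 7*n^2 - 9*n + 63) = n - 3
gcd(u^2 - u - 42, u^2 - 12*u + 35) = u - 7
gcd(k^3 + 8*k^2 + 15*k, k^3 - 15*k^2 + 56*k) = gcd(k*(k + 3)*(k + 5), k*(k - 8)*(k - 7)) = k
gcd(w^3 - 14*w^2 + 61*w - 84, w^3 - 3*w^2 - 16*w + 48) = w^2 - 7*w + 12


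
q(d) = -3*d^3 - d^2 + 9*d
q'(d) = -9*d^2 - 2*d + 9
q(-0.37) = -3.31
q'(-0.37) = 8.51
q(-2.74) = 29.54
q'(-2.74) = -53.09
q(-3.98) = 137.47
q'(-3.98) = -125.60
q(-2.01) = 2.23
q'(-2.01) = -23.34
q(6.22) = -704.63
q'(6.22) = -351.64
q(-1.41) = -6.27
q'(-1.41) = -6.07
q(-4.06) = 147.75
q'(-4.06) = -131.23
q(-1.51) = -5.54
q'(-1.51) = -8.50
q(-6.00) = 558.00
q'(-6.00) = -303.00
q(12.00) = -5220.00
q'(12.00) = -1311.00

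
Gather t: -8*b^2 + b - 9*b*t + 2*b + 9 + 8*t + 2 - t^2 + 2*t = -8*b^2 + 3*b - t^2 + t*(10 - 9*b) + 11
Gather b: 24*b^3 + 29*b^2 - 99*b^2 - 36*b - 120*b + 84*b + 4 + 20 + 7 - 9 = 24*b^3 - 70*b^2 - 72*b + 22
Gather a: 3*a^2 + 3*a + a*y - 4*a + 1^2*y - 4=3*a^2 + a*(y - 1) + y - 4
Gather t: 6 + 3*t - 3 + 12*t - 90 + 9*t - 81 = 24*t - 168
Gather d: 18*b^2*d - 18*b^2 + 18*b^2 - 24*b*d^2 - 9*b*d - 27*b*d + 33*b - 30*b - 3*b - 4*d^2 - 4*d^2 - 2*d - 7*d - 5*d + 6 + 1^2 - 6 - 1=d^2*(-24*b - 8) + d*(18*b^2 - 36*b - 14)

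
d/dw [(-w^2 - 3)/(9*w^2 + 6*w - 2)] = 2*(-3*w^2 + 29*w + 9)/(81*w^4 + 108*w^3 - 24*w + 4)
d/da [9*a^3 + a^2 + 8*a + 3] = 27*a^2 + 2*a + 8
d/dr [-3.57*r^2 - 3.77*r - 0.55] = -7.14*r - 3.77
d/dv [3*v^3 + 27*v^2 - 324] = 9*v*(v + 6)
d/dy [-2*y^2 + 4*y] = 4 - 4*y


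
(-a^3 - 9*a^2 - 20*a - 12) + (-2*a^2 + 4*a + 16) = -a^3 - 11*a^2 - 16*a + 4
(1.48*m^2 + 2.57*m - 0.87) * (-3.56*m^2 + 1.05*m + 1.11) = -5.2688*m^4 - 7.5952*m^3 + 7.4385*m^2 + 1.9392*m - 0.9657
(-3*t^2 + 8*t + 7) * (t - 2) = -3*t^3 + 14*t^2 - 9*t - 14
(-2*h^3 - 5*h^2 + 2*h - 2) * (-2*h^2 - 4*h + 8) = 4*h^5 + 18*h^4 - 44*h^2 + 24*h - 16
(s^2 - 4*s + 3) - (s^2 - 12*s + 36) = 8*s - 33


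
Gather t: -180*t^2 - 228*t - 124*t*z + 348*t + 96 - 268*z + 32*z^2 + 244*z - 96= -180*t^2 + t*(120 - 124*z) + 32*z^2 - 24*z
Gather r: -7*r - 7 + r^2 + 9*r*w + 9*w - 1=r^2 + r*(9*w - 7) + 9*w - 8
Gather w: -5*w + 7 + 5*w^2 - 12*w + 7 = 5*w^2 - 17*w + 14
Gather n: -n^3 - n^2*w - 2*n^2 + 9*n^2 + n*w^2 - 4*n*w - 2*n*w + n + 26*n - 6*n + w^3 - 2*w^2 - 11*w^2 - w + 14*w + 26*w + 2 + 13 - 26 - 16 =-n^3 + n^2*(7 - w) + n*(w^2 - 6*w + 21) + w^3 - 13*w^2 + 39*w - 27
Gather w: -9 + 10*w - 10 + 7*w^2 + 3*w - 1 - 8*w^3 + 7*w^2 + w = -8*w^3 + 14*w^2 + 14*w - 20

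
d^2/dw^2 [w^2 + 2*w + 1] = 2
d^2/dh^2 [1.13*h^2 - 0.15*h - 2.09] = 2.26000000000000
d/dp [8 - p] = -1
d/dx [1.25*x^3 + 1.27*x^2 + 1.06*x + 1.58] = 3.75*x^2 + 2.54*x + 1.06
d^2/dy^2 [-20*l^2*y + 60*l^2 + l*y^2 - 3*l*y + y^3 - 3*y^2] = 2*l + 6*y - 6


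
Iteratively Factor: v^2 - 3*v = (v - 3)*(v)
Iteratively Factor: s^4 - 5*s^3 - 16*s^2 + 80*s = (s + 4)*(s^3 - 9*s^2 + 20*s) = (s - 4)*(s + 4)*(s^2 - 5*s) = s*(s - 4)*(s + 4)*(s - 5)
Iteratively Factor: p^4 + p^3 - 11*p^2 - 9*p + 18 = (p - 1)*(p^3 + 2*p^2 - 9*p - 18) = (p - 3)*(p - 1)*(p^2 + 5*p + 6) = (p - 3)*(p - 1)*(p + 3)*(p + 2)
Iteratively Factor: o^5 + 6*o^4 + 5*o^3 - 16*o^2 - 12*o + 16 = (o + 2)*(o^4 + 4*o^3 - 3*o^2 - 10*o + 8) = (o + 2)^2*(o^3 + 2*o^2 - 7*o + 4) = (o - 1)*(o + 2)^2*(o^2 + 3*o - 4) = (o - 1)*(o + 2)^2*(o + 4)*(o - 1)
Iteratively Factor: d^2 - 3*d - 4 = (d + 1)*(d - 4)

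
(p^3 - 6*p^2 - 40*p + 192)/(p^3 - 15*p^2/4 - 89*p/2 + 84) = 4*(p - 4)/(4*p - 7)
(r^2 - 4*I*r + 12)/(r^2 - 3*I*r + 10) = (r - 6*I)/(r - 5*I)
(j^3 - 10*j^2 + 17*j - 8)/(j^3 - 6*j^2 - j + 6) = (j^2 - 9*j + 8)/(j^2 - 5*j - 6)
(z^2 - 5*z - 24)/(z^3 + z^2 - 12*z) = (z^2 - 5*z - 24)/(z*(z^2 + z - 12))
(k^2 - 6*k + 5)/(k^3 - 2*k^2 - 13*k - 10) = (k - 1)/(k^2 + 3*k + 2)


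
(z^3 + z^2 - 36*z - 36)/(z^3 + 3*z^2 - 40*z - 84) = (z^2 + 7*z + 6)/(z^2 + 9*z + 14)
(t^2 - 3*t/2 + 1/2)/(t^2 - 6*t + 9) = (2*t^2 - 3*t + 1)/(2*(t^2 - 6*t + 9))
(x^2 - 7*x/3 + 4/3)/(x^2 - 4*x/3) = (x - 1)/x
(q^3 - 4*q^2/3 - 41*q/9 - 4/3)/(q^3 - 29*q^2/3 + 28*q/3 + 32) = (q + 1/3)/(q - 8)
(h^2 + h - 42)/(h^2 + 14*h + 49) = (h - 6)/(h + 7)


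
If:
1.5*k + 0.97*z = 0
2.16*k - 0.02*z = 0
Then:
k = 0.00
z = 0.00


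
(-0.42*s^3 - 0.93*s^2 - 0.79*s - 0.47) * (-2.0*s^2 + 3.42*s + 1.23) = 0.84*s^5 + 0.4236*s^4 - 2.1172*s^3 - 2.9057*s^2 - 2.5791*s - 0.5781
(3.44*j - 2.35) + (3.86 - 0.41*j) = 3.03*j + 1.51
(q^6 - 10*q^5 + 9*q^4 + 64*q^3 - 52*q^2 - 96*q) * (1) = q^6 - 10*q^5 + 9*q^4 + 64*q^3 - 52*q^2 - 96*q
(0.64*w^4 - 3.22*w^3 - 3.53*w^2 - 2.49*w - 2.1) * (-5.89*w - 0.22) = -3.7696*w^5 + 18.825*w^4 + 21.5001*w^3 + 15.4427*w^2 + 12.9168*w + 0.462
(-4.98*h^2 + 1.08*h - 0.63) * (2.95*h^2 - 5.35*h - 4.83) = -14.691*h^4 + 29.829*h^3 + 16.4169*h^2 - 1.8459*h + 3.0429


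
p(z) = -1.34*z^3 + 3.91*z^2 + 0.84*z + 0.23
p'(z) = -4.02*z^2 + 7.82*z + 0.84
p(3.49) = -6.18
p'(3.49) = -20.83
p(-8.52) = 1105.65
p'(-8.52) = -357.60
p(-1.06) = 5.33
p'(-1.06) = -11.97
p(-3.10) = 75.12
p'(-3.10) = -62.03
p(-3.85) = 131.42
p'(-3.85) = -88.85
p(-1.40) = 10.39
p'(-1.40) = -17.99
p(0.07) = 0.31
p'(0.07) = 1.37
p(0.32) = 0.86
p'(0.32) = 2.93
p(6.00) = -143.41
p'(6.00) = -96.96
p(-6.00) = 425.39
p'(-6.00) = -190.80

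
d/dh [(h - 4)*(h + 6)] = 2*h + 2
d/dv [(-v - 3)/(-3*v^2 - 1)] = (3*v^2 - 6*v*(v + 3) + 1)/(3*v^2 + 1)^2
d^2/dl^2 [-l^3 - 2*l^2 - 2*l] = -6*l - 4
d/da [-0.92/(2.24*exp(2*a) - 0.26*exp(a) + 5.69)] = (4.1216*exp(a) - 0.2392)*exp(a)/(2.24*exp(2*a) - 0.26*exp(a) + 5.69)^2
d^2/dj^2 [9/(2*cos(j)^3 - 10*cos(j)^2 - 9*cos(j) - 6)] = 9*((-15*cos(j) - 40*cos(2*j) + 9*cos(3*j))*(-2*cos(j)^3 + 10*cos(j)^2 + 9*cos(j) + 6)/2 - 2*(-6*cos(j)^2 + 20*cos(j) + 9)^2*sin(j)^2)/(-2*cos(j)^3 + 10*cos(j)^2 + 9*cos(j) + 6)^3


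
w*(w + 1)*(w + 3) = w^3 + 4*w^2 + 3*w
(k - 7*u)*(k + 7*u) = k^2 - 49*u^2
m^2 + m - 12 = (m - 3)*(m + 4)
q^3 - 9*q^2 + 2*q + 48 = (q - 8)*(q - 3)*(q + 2)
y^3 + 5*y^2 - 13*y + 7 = (y - 1)^2*(y + 7)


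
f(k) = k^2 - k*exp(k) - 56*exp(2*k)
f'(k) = -k*exp(k) + 2*k - 112*exp(2*k) - exp(k)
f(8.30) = -906760075.59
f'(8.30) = -1813490898.09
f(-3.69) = 13.67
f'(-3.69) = -7.38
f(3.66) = -84700.26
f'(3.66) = -169316.62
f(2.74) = -13466.34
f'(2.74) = -26915.27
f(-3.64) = 13.31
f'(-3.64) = -7.29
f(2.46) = -7694.89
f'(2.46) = -15379.87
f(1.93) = -2667.63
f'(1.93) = -5332.45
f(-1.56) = 0.29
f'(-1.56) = -7.95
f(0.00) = -56.00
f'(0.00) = -113.00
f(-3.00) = 9.01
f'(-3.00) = -6.18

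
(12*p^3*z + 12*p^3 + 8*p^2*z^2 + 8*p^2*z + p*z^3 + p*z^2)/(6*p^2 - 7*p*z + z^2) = p*(12*p^2*z + 12*p^2 + 8*p*z^2 + 8*p*z + z^3 + z^2)/(6*p^2 - 7*p*z + z^2)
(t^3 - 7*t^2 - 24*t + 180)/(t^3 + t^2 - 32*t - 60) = (t - 6)/(t + 2)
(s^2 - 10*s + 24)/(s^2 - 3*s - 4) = (s - 6)/(s + 1)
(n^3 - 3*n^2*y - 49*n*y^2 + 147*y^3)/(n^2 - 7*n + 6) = (n^3 - 3*n^2*y - 49*n*y^2 + 147*y^3)/(n^2 - 7*n + 6)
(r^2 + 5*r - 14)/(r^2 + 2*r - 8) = (r + 7)/(r + 4)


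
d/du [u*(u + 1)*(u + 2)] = 3*u^2 + 6*u + 2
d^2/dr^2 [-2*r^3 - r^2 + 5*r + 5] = -12*r - 2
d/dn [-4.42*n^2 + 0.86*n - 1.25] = 0.86 - 8.84*n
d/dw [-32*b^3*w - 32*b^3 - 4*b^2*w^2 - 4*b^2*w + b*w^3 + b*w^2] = b*(-32*b^2 - 8*b*w - 4*b + 3*w^2 + 2*w)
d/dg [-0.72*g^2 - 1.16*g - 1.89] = -1.44*g - 1.16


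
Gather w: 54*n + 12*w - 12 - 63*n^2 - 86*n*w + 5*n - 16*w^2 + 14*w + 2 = -63*n^2 + 59*n - 16*w^2 + w*(26 - 86*n) - 10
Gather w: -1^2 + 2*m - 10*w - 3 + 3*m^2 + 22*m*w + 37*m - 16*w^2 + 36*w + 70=3*m^2 + 39*m - 16*w^2 + w*(22*m + 26) + 66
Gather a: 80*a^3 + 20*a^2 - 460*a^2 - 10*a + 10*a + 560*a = 80*a^3 - 440*a^2 + 560*a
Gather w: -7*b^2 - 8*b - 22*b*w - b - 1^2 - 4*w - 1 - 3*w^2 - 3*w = -7*b^2 - 9*b - 3*w^2 + w*(-22*b - 7) - 2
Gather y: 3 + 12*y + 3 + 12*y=24*y + 6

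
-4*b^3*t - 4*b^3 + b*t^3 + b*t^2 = (-2*b + t)*(2*b + t)*(b*t + b)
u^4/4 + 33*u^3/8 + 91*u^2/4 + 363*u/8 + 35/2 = (u/4 + 1)*(u + 1/2)*(u + 5)*(u + 7)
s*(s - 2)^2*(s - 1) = s^4 - 5*s^3 + 8*s^2 - 4*s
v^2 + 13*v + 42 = (v + 6)*(v + 7)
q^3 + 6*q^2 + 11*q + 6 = (q + 1)*(q + 2)*(q + 3)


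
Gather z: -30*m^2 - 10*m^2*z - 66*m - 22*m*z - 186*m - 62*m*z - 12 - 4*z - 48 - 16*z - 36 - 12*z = -30*m^2 - 252*m + z*(-10*m^2 - 84*m - 32) - 96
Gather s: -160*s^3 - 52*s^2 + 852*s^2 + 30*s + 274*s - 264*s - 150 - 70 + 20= -160*s^3 + 800*s^2 + 40*s - 200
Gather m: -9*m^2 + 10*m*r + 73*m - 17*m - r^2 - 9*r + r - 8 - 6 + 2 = -9*m^2 + m*(10*r + 56) - r^2 - 8*r - 12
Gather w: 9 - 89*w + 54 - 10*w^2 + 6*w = -10*w^2 - 83*w + 63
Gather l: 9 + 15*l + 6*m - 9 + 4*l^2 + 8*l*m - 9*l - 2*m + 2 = 4*l^2 + l*(8*m + 6) + 4*m + 2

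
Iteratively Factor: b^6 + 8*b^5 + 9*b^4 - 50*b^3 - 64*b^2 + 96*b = (b - 2)*(b^5 + 10*b^4 + 29*b^3 + 8*b^2 - 48*b) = (b - 2)*(b + 4)*(b^4 + 6*b^3 + 5*b^2 - 12*b) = b*(b - 2)*(b + 4)*(b^3 + 6*b^2 + 5*b - 12) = b*(b - 2)*(b - 1)*(b + 4)*(b^2 + 7*b + 12) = b*(b - 2)*(b - 1)*(b + 3)*(b + 4)*(b + 4)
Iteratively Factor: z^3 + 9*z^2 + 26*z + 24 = (z + 2)*(z^2 + 7*z + 12) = (z + 2)*(z + 3)*(z + 4)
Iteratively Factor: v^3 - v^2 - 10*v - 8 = (v + 2)*(v^2 - 3*v - 4) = (v - 4)*(v + 2)*(v + 1)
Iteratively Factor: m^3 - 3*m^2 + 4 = (m - 2)*(m^2 - m - 2) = (m - 2)^2*(m + 1)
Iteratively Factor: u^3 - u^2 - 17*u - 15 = (u - 5)*(u^2 + 4*u + 3) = (u - 5)*(u + 3)*(u + 1)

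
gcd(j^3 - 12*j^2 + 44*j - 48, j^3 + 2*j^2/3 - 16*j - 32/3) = j - 4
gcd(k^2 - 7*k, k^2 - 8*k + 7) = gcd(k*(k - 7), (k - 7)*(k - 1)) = k - 7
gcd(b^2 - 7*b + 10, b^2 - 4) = b - 2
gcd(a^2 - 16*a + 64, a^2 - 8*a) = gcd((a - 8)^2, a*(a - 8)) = a - 8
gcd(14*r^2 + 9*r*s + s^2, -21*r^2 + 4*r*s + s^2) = 7*r + s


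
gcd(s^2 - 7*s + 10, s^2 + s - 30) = s - 5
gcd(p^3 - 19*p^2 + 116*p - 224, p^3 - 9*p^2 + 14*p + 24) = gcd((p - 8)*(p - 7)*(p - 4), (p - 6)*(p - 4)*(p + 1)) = p - 4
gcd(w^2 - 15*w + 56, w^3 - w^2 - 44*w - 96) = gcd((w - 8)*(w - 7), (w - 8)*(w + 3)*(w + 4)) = w - 8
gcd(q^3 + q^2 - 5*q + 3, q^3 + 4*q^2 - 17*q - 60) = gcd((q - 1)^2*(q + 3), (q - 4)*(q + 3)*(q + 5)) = q + 3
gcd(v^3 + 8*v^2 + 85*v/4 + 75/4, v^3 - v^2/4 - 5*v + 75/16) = v + 5/2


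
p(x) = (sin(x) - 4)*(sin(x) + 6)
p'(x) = (sin(x) - 4)*cos(x) + (sin(x) + 6)*cos(x)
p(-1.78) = -25.00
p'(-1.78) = -0.01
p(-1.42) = -25.00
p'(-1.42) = 0.00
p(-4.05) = -21.80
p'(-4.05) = -2.20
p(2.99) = -23.68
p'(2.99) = -2.28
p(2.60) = -22.70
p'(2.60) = -2.60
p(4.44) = -25.00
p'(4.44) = -0.02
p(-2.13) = -24.98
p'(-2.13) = -0.16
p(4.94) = -25.00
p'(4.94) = 0.01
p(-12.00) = -22.64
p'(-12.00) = 2.59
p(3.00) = -23.70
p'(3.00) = -2.26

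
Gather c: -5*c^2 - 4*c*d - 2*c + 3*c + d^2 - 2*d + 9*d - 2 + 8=-5*c^2 + c*(1 - 4*d) + d^2 + 7*d + 6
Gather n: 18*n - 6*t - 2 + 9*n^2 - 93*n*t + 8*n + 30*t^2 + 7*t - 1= 9*n^2 + n*(26 - 93*t) + 30*t^2 + t - 3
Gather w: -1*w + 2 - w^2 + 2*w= -w^2 + w + 2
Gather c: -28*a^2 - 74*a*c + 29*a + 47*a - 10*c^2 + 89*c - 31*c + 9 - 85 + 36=-28*a^2 + 76*a - 10*c^2 + c*(58 - 74*a) - 40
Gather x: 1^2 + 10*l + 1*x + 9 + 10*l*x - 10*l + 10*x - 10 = x*(10*l + 11)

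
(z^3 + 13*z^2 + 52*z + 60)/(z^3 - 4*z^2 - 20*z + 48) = (z^3 + 13*z^2 + 52*z + 60)/(z^3 - 4*z^2 - 20*z + 48)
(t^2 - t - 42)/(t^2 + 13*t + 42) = (t - 7)/(t + 7)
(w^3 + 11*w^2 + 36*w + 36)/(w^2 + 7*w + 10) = (w^2 + 9*w + 18)/(w + 5)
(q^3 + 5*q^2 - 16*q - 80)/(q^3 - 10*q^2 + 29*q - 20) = (q^2 + 9*q + 20)/(q^2 - 6*q + 5)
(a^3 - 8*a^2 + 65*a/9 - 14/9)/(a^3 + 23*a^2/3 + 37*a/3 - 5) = (3*a^2 - 23*a + 14)/(3*(a^2 + 8*a + 15))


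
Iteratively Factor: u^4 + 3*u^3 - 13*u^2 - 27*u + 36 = (u + 4)*(u^3 - u^2 - 9*u + 9) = (u + 3)*(u + 4)*(u^2 - 4*u + 3) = (u - 1)*(u + 3)*(u + 4)*(u - 3)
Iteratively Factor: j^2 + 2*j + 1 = (j + 1)*(j + 1)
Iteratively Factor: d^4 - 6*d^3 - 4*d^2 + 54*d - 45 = (d - 3)*(d^3 - 3*d^2 - 13*d + 15) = (d - 5)*(d - 3)*(d^2 + 2*d - 3) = (d - 5)*(d - 3)*(d - 1)*(d + 3)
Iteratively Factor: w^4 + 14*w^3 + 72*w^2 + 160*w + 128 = (w + 4)*(w^3 + 10*w^2 + 32*w + 32) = (w + 4)^2*(w^2 + 6*w + 8) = (w + 4)^3*(w + 2)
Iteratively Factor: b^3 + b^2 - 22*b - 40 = (b + 4)*(b^2 - 3*b - 10) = (b + 2)*(b + 4)*(b - 5)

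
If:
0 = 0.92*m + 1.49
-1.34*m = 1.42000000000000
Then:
No Solution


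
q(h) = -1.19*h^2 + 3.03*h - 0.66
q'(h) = 3.03 - 2.38*h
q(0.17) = -0.18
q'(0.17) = 2.63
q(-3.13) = -21.80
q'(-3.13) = 10.48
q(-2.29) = -13.84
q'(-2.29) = 8.48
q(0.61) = 0.75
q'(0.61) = 1.58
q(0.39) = 0.34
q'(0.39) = 2.10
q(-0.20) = -1.31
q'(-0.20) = 3.51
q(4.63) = -12.14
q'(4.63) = -7.99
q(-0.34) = -1.83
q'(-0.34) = 3.84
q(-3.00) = -20.46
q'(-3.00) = 10.17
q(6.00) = -25.32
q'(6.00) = -11.25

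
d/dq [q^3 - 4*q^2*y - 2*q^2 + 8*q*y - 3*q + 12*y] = 3*q^2 - 8*q*y - 4*q + 8*y - 3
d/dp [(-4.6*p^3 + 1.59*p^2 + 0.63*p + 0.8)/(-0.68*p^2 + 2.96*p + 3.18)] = (3.128*p^4 - 27.232*p^3 - 38.7492*p^2 + 11.2004*p - 0.3646)/(0.4624*p^4 - 4.0256*p^3 + 4.4368*p^2 + 18.8256*p + 10.1124)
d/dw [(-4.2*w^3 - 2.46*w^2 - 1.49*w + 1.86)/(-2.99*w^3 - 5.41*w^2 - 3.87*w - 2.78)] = (15.3666*w^4 + 23.5978*w^3 + 53.1715*w^2 + 33.8028*w + 11.3404)/(8.9401*w^6 + 32.3518*w^5 + 52.4107*w^4 + 58.4978*w^3 + 45.0565*w^2 + 21.5172*w + 7.7284)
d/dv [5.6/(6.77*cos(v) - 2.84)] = 37.912*sin(v)/(6.77*cos(v) - 2.84)^2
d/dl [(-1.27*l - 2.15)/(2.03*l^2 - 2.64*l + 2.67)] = (2.5781*l^2 + 8.729*l - 9.0669)/(4.1209*l^4 - 10.7184*l^3 + 17.8098*l^2 - 14.0976*l + 7.1289)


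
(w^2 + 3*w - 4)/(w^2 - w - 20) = (w - 1)/(w - 5)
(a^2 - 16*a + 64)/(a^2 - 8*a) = (a - 8)/a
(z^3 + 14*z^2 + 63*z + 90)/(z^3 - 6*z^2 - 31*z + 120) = (z^2 + 9*z + 18)/(z^2 - 11*z + 24)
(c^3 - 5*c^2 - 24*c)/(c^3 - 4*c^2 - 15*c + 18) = c*(c - 8)/(c^2 - 7*c + 6)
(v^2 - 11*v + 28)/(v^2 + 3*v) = (v^2 - 11*v + 28)/(v*(v + 3))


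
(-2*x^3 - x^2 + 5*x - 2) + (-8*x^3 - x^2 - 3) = -10*x^3 - 2*x^2 + 5*x - 5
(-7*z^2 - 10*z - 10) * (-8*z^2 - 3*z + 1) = 56*z^4 + 101*z^3 + 103*z^2 + 20*z - 10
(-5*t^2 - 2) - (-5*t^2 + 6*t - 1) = -6*t - 1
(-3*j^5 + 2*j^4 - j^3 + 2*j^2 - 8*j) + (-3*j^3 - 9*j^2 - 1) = -3*j^5 + 2*j^4 - 4*j^3 - 7*j^2 - 8*j - 1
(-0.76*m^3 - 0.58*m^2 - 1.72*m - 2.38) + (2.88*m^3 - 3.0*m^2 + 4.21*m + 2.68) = 2.12*m^3 - 3.58*m^2 + 2.49*m + 0.3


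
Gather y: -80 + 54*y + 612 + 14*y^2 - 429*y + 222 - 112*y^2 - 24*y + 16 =-98*y^2 - 399*y + 770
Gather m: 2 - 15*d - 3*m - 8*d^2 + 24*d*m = -8*d^2 - 15*d + m*(24*d - 3) + 2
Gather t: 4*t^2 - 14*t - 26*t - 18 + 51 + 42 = 4*t^2 - 40*t + 75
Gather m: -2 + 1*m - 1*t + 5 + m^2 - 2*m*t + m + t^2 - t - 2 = m^2 + m*(2 - 2*t) + t^2 - 2*t + 1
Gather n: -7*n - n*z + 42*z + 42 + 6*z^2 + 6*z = n*(-z - 7) + 6*z^2 + 48*z + 42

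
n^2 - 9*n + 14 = (n - 7)*(n - 2)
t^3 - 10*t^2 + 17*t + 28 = (t - 7)*(t - 4)*(t + 1)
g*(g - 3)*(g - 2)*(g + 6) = g^4 + g^3 - 24*g^2 + 36*g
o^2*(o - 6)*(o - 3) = o^4 - 9*o^3 + 18*o^2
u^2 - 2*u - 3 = (u - 3)*(u + 1)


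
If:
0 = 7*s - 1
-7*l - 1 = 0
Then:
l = -1/7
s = 1/7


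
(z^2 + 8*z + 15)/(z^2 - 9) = (z + 5)/(z - 3)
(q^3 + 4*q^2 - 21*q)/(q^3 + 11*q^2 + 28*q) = (q - 3)/(q + 4)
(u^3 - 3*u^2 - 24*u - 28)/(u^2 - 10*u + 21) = (u^2 + 4*u + 4)/(u - 3)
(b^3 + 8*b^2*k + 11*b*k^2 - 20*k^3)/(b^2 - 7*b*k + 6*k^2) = (b^2 + 9*b*k + 20*k^2)/(b - 6*k)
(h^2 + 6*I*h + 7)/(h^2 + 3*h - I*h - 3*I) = (h + 7*I)/(h + 3)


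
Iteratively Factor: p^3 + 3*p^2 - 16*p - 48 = (p + 4)*(p^2 - p - 12) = (p - 4)*(p + 4)*(p + 3)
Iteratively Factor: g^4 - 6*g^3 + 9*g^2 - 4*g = (g)*(g^3 - 6*g^2 + 9*g - 4) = g*(g - 4)*(g^2 - 2*g + 1) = g*(g - 4)*(g - 1)*(g - 1)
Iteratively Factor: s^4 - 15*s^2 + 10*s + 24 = (s - 3)*(s^3 + 3*s^2 - 6*s - 8) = (s - 3)*(s - 2)*(s^2 + 5*s + 4) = (s - 3)*(s - 2)*(s + 4)*(s + 1)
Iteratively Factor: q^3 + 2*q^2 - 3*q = (q + 3)*(q^2 - q) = (q - 1)*(q + 3)*(q)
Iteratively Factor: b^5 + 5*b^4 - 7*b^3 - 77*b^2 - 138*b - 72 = (b + 2)*(b^4 + 3*b^3 - 13*b^2 - 51*b - 36) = (b - 4)*(b + 2)*(b^3 + 7*b^2 + 15*b + 9) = (b - 4)*(b + 2)*(b + 3)*(b^2 + 4*b + 3) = (b - 4)*(b + 1)*(b + 2)*(b + 3)*(b + 3)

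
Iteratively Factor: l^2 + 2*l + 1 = (l + 1)*(l + 1)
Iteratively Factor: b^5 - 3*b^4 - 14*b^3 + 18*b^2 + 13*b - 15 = (b - 1)*(b^4 - 2*b^3 - 16*b^2 + 2*b + 15) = (b - 1)^2*(b^3 - b^2 - 17*b - 15) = (b - 1)^2*(b + 3)*(b^2 - 4*b - 5) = (b - 5)*(b - 1)^2*(b + 3)*(b + 1)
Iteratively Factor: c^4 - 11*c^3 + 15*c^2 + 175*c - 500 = (c + 4)*(c^3 - 15*c^2 + 75*c - 125) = (c - 5)*(c + 4)*(c^2 - 10*c + 25) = (c - 5)^2*(c + 4)*(c - 5)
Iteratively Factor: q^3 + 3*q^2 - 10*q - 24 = (q + 2)*(q^2 + q - 12) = (q - 3)*(q + 2)*(q + 4)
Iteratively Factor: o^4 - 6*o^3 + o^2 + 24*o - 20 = (o - 2)*(o^3 - 4*o^2 - 7*o + 10) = (o - 2)*(o + 2)*(o^2 - 6*o + 5) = (o - 5)*(o - 2)*(o + 2)*(o - 1)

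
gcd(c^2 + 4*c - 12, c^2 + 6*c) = c + 6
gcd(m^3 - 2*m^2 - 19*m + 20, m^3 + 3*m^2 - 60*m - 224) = m + 4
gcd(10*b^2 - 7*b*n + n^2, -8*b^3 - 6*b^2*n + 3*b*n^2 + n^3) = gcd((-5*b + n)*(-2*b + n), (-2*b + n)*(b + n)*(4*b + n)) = 2*b - n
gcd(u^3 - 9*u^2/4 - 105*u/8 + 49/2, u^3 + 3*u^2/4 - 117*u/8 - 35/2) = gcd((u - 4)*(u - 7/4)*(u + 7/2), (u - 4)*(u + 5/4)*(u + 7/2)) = u^2 - u/2 - 14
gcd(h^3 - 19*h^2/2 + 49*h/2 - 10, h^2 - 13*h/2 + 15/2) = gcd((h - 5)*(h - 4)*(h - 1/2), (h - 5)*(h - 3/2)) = h - 5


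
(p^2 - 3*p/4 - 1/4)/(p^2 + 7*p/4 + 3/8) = 2*(p - 1)/(2*p + 3)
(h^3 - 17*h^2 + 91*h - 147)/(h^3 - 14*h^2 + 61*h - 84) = (h - 7)/(h - 4)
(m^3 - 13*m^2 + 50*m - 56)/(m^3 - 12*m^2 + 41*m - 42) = (m - 4)/(m - 3)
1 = 1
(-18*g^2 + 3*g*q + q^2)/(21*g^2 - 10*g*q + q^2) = (6*g + q)/(-7*g + q)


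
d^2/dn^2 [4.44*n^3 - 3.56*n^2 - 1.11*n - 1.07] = 26.64*n - 7.12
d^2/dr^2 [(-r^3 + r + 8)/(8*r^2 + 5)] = 2*(104*r^3 + 1536*r^2 - 195*r - 320)/(512*r^6 + 960*r^4 + 600*r^2 + 125)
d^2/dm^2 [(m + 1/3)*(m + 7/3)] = 2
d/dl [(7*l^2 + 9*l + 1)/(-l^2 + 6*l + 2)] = 3*(17*l^2 + 10*l + 4)/(l^4 - 12*l^3 + 32*l^2 + 24*l + 4)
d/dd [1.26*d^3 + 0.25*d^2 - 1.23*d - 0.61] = 3.78*d^2 + 0.5*d - 1.23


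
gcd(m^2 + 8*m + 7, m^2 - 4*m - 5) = m + 1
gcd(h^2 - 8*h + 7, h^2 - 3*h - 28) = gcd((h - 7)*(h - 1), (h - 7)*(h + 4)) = h - 7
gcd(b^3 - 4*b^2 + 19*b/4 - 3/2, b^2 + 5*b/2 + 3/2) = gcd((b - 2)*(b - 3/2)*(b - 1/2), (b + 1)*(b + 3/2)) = 1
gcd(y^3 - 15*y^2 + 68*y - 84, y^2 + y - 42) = y - 6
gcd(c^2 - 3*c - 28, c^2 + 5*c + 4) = c + 4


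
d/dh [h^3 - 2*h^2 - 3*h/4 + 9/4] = 3*h^2 - 4*h - 3/4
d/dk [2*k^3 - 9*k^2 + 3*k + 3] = 6*k^2 - 18*k + 3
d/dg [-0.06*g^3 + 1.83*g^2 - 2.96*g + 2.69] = -0.18*g^2 + 3.66*g - 2.96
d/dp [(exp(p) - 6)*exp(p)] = 2*(exp(p) - 3)*exp(p)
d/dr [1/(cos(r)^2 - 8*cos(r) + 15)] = 2*(cos(r) - 4)*sin(r)/(cos(r)^2 - 8*cos(r) + 15)^2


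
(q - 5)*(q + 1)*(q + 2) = q^3 - 2*q^2 - 13*q - 10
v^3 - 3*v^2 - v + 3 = (v - 3)*(v - 1)*(v + 1)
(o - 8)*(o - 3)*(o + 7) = o^3 - 4*o^2 - 53*o + 168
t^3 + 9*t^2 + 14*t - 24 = (t - 1)*(t + 4)*(t + 6)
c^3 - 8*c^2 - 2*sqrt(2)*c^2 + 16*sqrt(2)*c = c*(c - 8)*(c - 2*sqrt(2))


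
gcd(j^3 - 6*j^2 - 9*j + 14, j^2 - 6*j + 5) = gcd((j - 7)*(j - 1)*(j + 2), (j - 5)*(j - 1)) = j - 1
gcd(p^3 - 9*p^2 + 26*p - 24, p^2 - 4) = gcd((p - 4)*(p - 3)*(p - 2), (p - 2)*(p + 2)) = p - 2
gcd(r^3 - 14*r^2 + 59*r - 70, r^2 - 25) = r - 5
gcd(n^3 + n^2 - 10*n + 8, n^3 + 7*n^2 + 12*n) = n + 4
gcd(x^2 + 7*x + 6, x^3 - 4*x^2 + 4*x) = 1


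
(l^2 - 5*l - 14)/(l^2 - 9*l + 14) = (l + 2)/(l - 2)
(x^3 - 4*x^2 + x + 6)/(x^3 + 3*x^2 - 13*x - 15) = (x - 2)/(x + 5)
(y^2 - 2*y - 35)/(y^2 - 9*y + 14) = (y + 5)/(y - 2)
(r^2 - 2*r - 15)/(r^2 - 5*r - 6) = (-r^2 + 2*r + 15)/(-r^2 + 5*r + 6)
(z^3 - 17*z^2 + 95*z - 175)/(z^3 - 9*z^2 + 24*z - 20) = (z^2 - 12*z + 35)/(z^2 - 4*z + 4)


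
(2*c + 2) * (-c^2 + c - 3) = -2*c^3 - 4*c - 6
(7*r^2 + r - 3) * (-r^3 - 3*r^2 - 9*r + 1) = -7*r^5 - 22*r^4 - 63*r^3 + 7*r^2 + 28*r - 3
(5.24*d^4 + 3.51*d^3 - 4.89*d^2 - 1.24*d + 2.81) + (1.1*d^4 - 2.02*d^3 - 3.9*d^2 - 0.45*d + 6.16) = 6.34*d^4 + 1.49*d^3 - 8.79*d^2 - 1.69*d + 8.97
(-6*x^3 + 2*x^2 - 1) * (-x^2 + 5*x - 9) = 6*x^5 - 32*x^4 + 64*x^3 - 17*x^2 - 5*x + 9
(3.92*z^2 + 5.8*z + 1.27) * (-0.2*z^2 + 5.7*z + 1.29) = -0.784*z^4 + 21.184*z^3 + 37.8628*z^2 + 14.721*z + 1.6383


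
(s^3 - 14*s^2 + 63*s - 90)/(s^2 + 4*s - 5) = (s^3 - 14*s^2 + 63*s - 90)/(s^2 + 4*s - 5)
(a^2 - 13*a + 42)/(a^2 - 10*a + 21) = (a - 6)/(a - 3)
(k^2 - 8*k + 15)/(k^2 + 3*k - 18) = (k - 5)/(k + 6)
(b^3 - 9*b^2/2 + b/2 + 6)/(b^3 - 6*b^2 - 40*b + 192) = (2*b^2 - b - 3)/(2*(b^2 - 2*b - 48))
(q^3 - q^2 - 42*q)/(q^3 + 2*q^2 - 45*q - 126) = q/(q + 3)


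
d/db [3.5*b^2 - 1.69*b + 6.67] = 7.0*b - 1.69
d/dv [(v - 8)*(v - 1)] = 2*v - 9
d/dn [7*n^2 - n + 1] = 14*n - 1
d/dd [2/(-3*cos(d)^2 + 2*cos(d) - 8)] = 4*(1 - 3*cos(d))*sin(d)/(3*cos(d)^2 - 2*cos(d) + 8)^2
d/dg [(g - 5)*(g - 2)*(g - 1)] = 3*g^2 - 16*g + 17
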